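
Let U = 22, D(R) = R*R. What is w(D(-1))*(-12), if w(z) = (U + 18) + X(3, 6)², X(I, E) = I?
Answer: -588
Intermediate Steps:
D(R) = R²
w(z) = 49 (w(z) = (22 + 18) + 3² = 40 + 9 = 49)
w(D(-1))*(-12) = 49*(-12) = -588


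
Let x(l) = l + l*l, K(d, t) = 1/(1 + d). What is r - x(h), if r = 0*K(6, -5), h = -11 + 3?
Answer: -56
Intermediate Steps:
h = -8
r = 0 (r = 0/(1 + 6) = 0/7 = 0*(1/7) = 0)
x(l) = l + l**2
r - x(h) = 0 - (-8)*(1 - 8) = 0 - (-8)*(-7) = 0 - 1*56 = 0 - 56 = -56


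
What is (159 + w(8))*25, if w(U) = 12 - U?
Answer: 4075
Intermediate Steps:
(159 + w(8))*25 = (159 + (12 - 1*8))*25 = (159 + (12 - 8))*25 = (159 + 4)*25 = 163*25 = 4075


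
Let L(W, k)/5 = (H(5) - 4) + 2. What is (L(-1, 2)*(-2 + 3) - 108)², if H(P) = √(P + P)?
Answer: 14174 - 1180*√10 ≈ 10443.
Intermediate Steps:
H(P) = √2*√P (H(P) = √(2*P) = √2*√P)
L(W, k) = -10 + 5*√10 (L(W, k) = 5*((√2*√5 - 4) + 2) = 5*((√10 - 4) + 2) = 5*((-4 + √10) + 2) = 5*(-2 + √10) = -10 + 5*√10)
(L(-1, 2)*(-2 + 3) - 108)² = ((-10 + 5*√10)*(-2 + 3) - 108)² = ((-10 + 5*√10)*1 - 108)² = ((-10 + 5*√10) - 108)² = (-118 + 5*√10)²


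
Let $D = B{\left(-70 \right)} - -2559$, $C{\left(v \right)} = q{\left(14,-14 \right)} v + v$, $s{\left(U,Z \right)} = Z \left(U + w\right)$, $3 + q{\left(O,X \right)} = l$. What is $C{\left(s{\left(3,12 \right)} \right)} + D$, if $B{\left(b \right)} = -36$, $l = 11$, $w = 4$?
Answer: $3279$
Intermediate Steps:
$q{\left(O,X \right)} = 8$ ($q{\left(O,X \right)} = -3 + 11 = 8$)
$s{\left(U,Z \right)} = Z \left(4 + U\right)$ ($s{\left(U,Z \right)} = Z \left(U + 4\right) = Z \left(4 + U\right)$)
$C{\left(v \right)} = 9 v$ ($C{\left(v \right)} = 8 v + v = 9 v$)
$D = 2523$ ($D = -36 - -2559 = -36 + 2559 = 2523$)
$C{\left(s{\left(3,12 \right)} \right)} + D = 9 \cdot 12 \left(4 + 3\right) + 2523 = 9 \cdot 12 \cdot 7 + 2523 = 9 \cdot 84 + 2523 = 756 + 2523 = 3279$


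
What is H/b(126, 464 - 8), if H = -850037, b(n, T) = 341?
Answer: -850037/341 ≈ -2492.8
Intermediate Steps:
H/b(126, 464 - 8) = -850037/341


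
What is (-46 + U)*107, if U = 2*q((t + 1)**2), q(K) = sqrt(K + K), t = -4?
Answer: -4922 + 642*sqrt(2) ≈ -4014.1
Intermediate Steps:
q(K) = sqrt(2)*sqrt(K) (q(K) = sqrt(2*K) = sqrt(2)*sqrt(K))
U = 6*sqrt(2) (U = 2*(sqrt(2)*sqrt((-4 + 1)**2)) = 2*(sqrt(2)*sqrt((-3)**2)) = 2*(sqrt(2)*sqrt(9)) = 2*(sqrt(2)*3) = 2*(3*sqrt(2)) = 6*sqrt(2) ≈ 8.4853)
(-46 + U)*107 = (-46 + 6*sqrt(2))*107 = -4922 + 642*sqrt(2)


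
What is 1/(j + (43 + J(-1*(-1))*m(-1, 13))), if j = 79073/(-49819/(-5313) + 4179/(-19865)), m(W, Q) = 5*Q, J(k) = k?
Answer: 12564304/109741119837 ≈ 0.00011449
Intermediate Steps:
j = 108384175005/12564304 (j = 79073/(-49819*(-1/5313) + 4179*(-1/19865)) = 79073/(647/69 - 4179/19865) = 79073/(12564304/1370685) = 79073*(1370685/12564304) = 108384175005/12564304 ≈ 8626.4)
1/(j + (43 + J(-1*(-1))*m(-1, 13))) = 1/(108384175005/12564304 + (43 + (-1*(-1))*(5*13))) = 1/(108384175005/12564304 + (43 + 1*65)) = 1/(108384175005/12564304 + (43 + 65)) = 1/(108384175005/12564304 + 108) = 1/(109741119837/12564304) = 12564304/109741119837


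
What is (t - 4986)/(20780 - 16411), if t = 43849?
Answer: 38863/4369 ≈ 8.8952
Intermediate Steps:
(t - 4986)/(20780 - 16411) = (43849 - 4986)/(20780 - 16411) = 38863/4369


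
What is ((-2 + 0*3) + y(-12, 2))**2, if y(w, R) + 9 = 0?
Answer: 121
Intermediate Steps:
y(w, R) = -9 (y(w, R) = -9 + 0 = -9)
((-2 + 0*3) + y(-12, 2))**2 = ((-2 + 0*3) - 9)**2 = ((-2 + 0) - 9)**2 = (-2 - 9)**2 = (-11)**2 = 121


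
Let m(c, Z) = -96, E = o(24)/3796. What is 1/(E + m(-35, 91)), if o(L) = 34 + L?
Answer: -1898/182179 ≈ -0.010418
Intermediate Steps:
E = 29/1898 (E = (34 + 24)/3796 = 58*(1/3796) = 29/1898 ≈ 0.015279)
1/(E + m(-35, 91)) = 1/(29/1898 - 96) = 1/(-182179/1898) = -1898/182179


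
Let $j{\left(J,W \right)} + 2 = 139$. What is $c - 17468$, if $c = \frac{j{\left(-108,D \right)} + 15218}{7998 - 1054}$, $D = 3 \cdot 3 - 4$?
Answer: $- \frac{121282437}{6944} \approx -17466.0$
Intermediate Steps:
$D = 5$ ($D = 9 - 4 = 5$)
$j{\left(J,W \right)} = 137$ ($j{\left(J,W \right)} = -2 + 139 = 137$)
$c = \frac{15355}{6944}$ ($c = \frac{137 + 15218}{7998 - 1054} = \frac{15355}{6944} \approx 2.2113$)
$c - 17468 = \frac{15355}{6944} - 17468 = - \frac{121282437}{6944}$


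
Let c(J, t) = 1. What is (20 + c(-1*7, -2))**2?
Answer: 441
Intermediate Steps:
(20 + c(-1*7, -2))**2 = (20 + 1)**2 = 21**2 = 441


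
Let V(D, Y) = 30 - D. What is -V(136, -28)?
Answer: 106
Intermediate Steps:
-V(136, -28) = -(30 - 1*136) = -(30 - 136) = -1*(-106) = 106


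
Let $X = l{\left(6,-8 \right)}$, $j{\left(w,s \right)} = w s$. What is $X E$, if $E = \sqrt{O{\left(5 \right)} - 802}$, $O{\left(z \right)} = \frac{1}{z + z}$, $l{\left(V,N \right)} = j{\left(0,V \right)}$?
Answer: $0$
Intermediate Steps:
$j{\left(w,s \right)} = s w$
$l{\left(V,N \right)} = 0$ ($l{\left(V,N \right)} = V 0 = 0$)
$X = 0$
$O{\left(z \right)} = \frac{1}{2 z}$
$E = \frac{27 i \sqrt{110}}{10}$ ($E = \sqrt{\frac{1}{2 \cdot 5} - 802} = \sqrt{\frac{1}{2} \cdot \frac{1}{5} - 802} = \sqrt{\frac{1}{10} - 802} = \sqrt{- \frac{8019}{10}} = \frac{27 i \sqrt{110}}{10} \approx 28.318 i$)
$X E = 0 \frac{27 i \sqrt{110}}{10} = 0$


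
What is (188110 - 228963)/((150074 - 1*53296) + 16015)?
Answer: -40853/112793 ≈ -0.36219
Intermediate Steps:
(188110 - 228963)/((150074 - 1*53296) + 16015) = -40853/((150074 - 53296) + 16015) = -40853/(96778 + 16015) = -40853/112793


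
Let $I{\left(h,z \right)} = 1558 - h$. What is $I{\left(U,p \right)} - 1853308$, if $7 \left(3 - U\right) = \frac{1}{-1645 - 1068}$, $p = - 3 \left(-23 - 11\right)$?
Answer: $- \frac{35166641224}{18991} \approx -1.8518 \cdot 10^{6}$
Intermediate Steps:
$p = 102$ ($p = \left(-3\right) \left(-34\right) = 102$)
$U = \frac{56974}{18991}$ ($U = 3 - \frac{1}{7 \left(-1645 - 1068\right)} = 3 - \frac{1}{7 \left(-2713\right)} = 3 - - \frac{1}{18991} = 3 + \frac{1}{18991} = \frac{56974}{18991} \approx 3.0001$)
$I{\left(U,p \right)} - 1853308 = \left(1558 - \frac{56974}{18991}\right) - 1853308 = \frac{29531004}{18991} - 1853308 = - \frac{35166641224}{18991}$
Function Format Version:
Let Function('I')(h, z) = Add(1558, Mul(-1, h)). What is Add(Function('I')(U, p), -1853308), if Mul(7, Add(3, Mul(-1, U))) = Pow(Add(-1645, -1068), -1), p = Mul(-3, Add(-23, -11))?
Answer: Rational(-35166641224, 18991) ≈ -1.8518e+6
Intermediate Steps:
p = 102 (p = Mul(-3, -34) = 102)
U = Rational(56974, 18991) (U = Add(3, Mul(Rational(-1, 7), Pow(Add(-1645, -1068), -1))) = Add(3, Mul(Rational(-1, 7), Pow(-2713, -1))) = Add(3, Mul(Rational(-1, 7), Rational(-1, 2713))) = Add(3, Rational(1, 18991)) = Rational(56974, 18991) ≈ 3.0001)
Add(Function('I')(U, p), -1853308) = Add(Add(1558, Mul(-1, Rational(56974, 18991))), -1853308) = Add(Add(1558, Rational(-56974, 18991)), -1853308) = Add(Rational(29531004, 18991), -1853308) = Rational(-35166641224, 18991)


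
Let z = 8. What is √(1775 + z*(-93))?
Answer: √1031 ≈ 32.109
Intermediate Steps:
√(1775 + z*(-93)) = √(1775 + 8*(-93)) = √(1775 - 744) = √1031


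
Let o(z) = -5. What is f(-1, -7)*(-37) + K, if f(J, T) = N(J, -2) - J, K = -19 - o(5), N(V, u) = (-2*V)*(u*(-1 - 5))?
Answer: -939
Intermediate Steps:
N(V, u) = 12*V*u (N(V, u) = (-2*V)*(u*(-6)) = (-2*V)*(-6*u) = 12*V*u)
K = -14 (K = -19 - 1*(-5) = -19 + 5 = -14)
f(J, T) = -25*J (f(J, T) = 12*J*(-2) - J = -24*J - J = -25*J)
f(-1, -7)*(-37) + K = -25*(-1)*(-37) - 14 = 25*(-37) - 14 = -925 - 14 = -939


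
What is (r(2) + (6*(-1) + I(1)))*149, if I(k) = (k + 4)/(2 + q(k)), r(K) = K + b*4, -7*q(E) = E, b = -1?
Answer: -10281/13 ≈ -790.85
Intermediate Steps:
q(E) = -E/7
r(K) = -4 + K (r(K) = K - 1*4 = K - 4 = -4 + K)
I(k) = (4 + k)/(2 - k/7) (I(k) = (k + 4)/(2 - k/7) = (4 + k)/(2 - k/7))
(r(2) + (6*(-1) + I(1)))*149 = ((-4 + 2) + (6*(-1) + 7*(-4 - 1*1)/(-14 + 1)))*149 = (-2 + (-6 + 7*(-4 - 1)/(-13)))*149 = (-2 + (-6 + 7*(-1/13)*(-5)))*149 = (-2 + (-6 + 35/13))*149 = (-2 - 43/13)*149 = -69/13*149 = -10281/13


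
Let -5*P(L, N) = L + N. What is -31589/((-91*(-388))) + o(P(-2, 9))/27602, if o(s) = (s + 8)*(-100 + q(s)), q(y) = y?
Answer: -11194363799/12182142700 ≈ -0.91892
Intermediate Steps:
P(L, N) = -L/5 - N/5 (P(L, N) = -(L + N)/5 = -L/5 - N/5)
o(s) = (-100 + s)*(8 + s) (o(s) = (s + 8)*(-100 + s) = (8 + s)*(-100 + s) = (-100 + s)*(8 + s))
-31589/((-91*(-388))) + o(P(-2, 9))/27602 = -31589/((-91*(-388))) + (-800 + (-⅕*(-2) - ⅕*9)² - 92*(-⅕*(-2) - ⅕*9))/27602 = -31589/35308 + (-800 + (⅖ - 9/5)² - 92*(⅖ - 9/5))*(1/27602) = -31589*1/35308 + (-800 + (-7/5)² - 92*(-7/5))*(1/27602) = -31589/35308 + (-800 + 49/25 + 644/5)*(1/27602) = -31589/35308 - 16731/25*1/27602 = -31589/35308 - 16731/690050 = -11194363799/12182142700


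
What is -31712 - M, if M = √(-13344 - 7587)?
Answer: -31712 - I*√20931 ≈ -31712.0 - 144.68*I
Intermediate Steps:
M = I*√20931 (M = √(-20931) = I*√20931 ≈ 144.68*I)
-31712 - M = -31712 - I*√20931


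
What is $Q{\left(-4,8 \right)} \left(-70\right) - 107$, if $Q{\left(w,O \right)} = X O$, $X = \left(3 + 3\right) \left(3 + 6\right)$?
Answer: $-30347$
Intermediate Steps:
$X = 54$ ($X = 6 \cdot 9 = 54$)
$Q{\left(w,O \right)} = 54 O$
$Q{\left(-4,8 \right)} \left(-70\right) - 107 = 54 \cdot 8 \left(-70\right) - 107 = 432 \left(-70\right) - 107 = -30240 - 107 = -30347$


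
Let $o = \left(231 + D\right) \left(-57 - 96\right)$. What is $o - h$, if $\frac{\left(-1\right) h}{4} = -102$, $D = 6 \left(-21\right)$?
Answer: $-16473$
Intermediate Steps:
$D = -126$
$o = -16065$ ($o = \left(231 - 126\right) \left(-57 - 96\right) = 105 \left(-153\right) = -16065$)
$h = 408$ ($h = \left(-4\right) \left(-102\right) = 408$)
$o - h = -16065 - 408 = -16473$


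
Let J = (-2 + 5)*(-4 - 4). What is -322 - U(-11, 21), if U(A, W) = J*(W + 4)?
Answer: 278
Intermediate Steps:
J = -24 (J = 3*(-8) = -24)
U(A, W) = -96 - 24*W (U(A, W) = -24*(W + 4) = -24*(4 + W) = -96 - 24*W)
-322 - U(-11, 21) = -322 - (-96 - 24*21) = -322 - (-96 - 504) = -322 - 1*(-600) = -322 + 600 = 278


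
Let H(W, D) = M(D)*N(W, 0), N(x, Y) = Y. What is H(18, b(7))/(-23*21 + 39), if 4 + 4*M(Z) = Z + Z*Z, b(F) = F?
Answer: 0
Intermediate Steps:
M(Z) = -1 + Z/4 + Z²/4 (M(Z) = -1 + (Z + Z*Z)/4 = -1 + (Z + Z²)/4 = -1 + (Z/4 + Z²/4) = -1 + Z/4 + Z²/4)
H(W, D) = 0 (H(W, D) = (-1 + D/4 + D²/4)*0 = 0)
H(18, b(7))/(-23*21 + 39) = 0/(-23*21 + 39) = 0/(-483 + 39) = 0/(-444) = 0*(-1/444) = 0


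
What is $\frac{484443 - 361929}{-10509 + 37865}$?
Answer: $\frac{8751}{1954} \approx 4.4785$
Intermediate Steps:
$\frac{484443 - 361929}{-10509 + 37865} = \frac{122514}{27356} = 122514 \cdot \frac{1}{27356} = \frac{8751}{1954}$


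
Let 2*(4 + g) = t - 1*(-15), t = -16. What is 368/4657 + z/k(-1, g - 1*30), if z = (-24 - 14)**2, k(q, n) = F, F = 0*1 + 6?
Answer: 3363458/13971 ≈ 240.75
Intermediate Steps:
F = 6 (F = 0 + 6 = 6)
g = -9/2 (g = -4 + (-16 - 1*(-15))/2 = -4 + (-16 + 15)/2 = -4 + (1/2)*(-1) = -4 - 1/2 = -9/2 ≈ -4.5000)
k(q, n) = 6
z = 1444 (z = (-38)**2 = 1444)
368/4657 + z/k(-1, g - 1*30) = 368/4657 + 1444/6 = 368*(1/4657) + 1444*(1/6) = 368/4657 + 722/3 = 3363458/13971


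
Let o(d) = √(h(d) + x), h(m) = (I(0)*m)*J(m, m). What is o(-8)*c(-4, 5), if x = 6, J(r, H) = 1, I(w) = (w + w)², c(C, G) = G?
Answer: 5*√6 ≈ 12.247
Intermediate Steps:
I(w) = 4*w² (I(w) = (2*w)² = 4*w²)
h(m) = 0 (h(m) = ((4*0²)*m)*1 = ((4*0)*m)*1 = (0*m)*1 = 0*1 = 0)
o(d) = √6 (o(d) = √(0 + 6) = √6)
o(-8)*c(-4, 5) = √6*5 = 5*√6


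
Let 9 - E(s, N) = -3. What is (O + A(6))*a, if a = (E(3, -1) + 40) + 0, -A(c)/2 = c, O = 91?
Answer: 4108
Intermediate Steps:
E(s, N) = 12 (E(s, N) = 9 - 1*(-3) = 9 + 3 = 12)
A(c) = -2*c
a = 52 (a = (12 + 40) + 0 = 52 + 0 = 52)
(O + A(6))*a = (91 - 2*6)*52 = (91 - 12)*52 = 79*52 = 4108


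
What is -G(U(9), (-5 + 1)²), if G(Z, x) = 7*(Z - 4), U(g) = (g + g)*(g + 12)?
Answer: -2618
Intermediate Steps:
U(g) = 2*g*(12 + g) (U(g) = (2*g)*(12 + g) = 2*g*(12 + g))
G(Z, x) = -28 + 7*Z (G(Z, x) = 7*(-4 + Z) = -28 + 7*Z)
-G(U(9), (-5 + 1)²) = -(-28 + 7*(2*9*(12 + 9))) = -(-28 + 7*(2*9*21)) = -(-28 + 7*378) = -(-28 + 2646) = -1*2618 = -2618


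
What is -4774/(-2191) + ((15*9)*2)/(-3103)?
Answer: 2031736/971239 ≈ 2.0919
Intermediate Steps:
-4774/(-2191) + ((15*9)*2)/(-3103) = -4774*(-1/2191) + (135*2)*(-1/3103) = 682/313 + 270*(-1/3103) = 682/313 - 270/3103 = 2031736/971239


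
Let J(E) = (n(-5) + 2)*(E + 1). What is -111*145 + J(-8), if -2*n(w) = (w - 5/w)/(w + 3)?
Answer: -16102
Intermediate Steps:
n(w) = -(w - 5/w)/(2*(3 + w)) (n(w) = -(w - 5/w)/(2*(w + 3)) = -(w - 5/w)/(2*(3 + w)))
J(E) = 1 + E (J(E) = ((½)*(5 - 1*(-5)²)/(-5*(3 - 5)) + 2)*(E + 1) = ((½)*(-⅕)*(5 - 1*25)/(-2) + 2)*(1 + E) = ((½)*(-⅕)*(-½)*(5 - 25) + 2)*(1 + E) = ((½)*(-⅕)*(-½)*(-20) + 2)*(1 + E) = (-1 + 2)*(1 + E) = 1*(1 + E) = 1 + E)
-111*145 + J(-8) = -111*145 + (1 - 8) = -16095 - 7 = -16102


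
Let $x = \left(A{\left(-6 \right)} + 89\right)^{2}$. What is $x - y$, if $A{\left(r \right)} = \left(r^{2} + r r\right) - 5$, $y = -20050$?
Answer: $44386$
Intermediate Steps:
$A{\left(r \right)} = -5 + 2 r^{2}$ ($A{\left(r \right)} = \left(r^{2} + r^{2}\right) - 5 = 2 r^{2} - 5 = -5 + 2 r^{2}$)
$x = 24336$ ($x = \left(\left(-5 + 2 \left(-6\right)^{2}\right) + 89\right)^{2} = \left(\left(-5 + 2 \cdot 36\right) + 89\right)^{2} = \left(\left(-5 + 72\right) + 89\right)^{2} = \left(67 + 89\right)^{2} = 156^{2} = 24336$)
$x - y = 24336 - -20050 = 24336 + 20050 = 44386$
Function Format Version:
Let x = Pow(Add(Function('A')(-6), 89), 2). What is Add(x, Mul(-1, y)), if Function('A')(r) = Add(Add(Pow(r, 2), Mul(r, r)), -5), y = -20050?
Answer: 44386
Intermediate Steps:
Function('A')(r) = Add(-5, Mul(2, Pow(r, 2))) (Function('A')(r) = Add(Add(Pow(r, 2), Pow(r, 2)), -5) = Add(Mul(2, Pow(r, 2)), -5) = Add(-5, Mul(2, Pow(r, 2))))
x = 24336 (x = Pow(Add(Add(-5, Mul(2, Pow(-6, 2))), 89), 2) = Pow(Add(Add(-5, Mul(2, 36)), 89), 2) = Pow(Add(Add(-5, 72), 89), 2) = Pow(Add(67, 89), 2) = Pow(156, 2) = 24336)
Add(x, Mul(-1, y)) = Add(24336, Mul(-1, -20050)) = Add(24336, 20050) = 44386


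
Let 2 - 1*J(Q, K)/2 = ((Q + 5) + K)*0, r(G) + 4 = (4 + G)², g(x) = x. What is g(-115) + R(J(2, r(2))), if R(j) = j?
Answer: -111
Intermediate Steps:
r(G) = -4 + (4 + G)²
J(Q, K) = 4 (J(Q, K) = 4 - 2*((Q + 5) + K)*0 = 4 - 2*((5 + Q) + K)*0 = 4 - 2*(5 + K + Q)*0 = 4 - 2*0 = 4 + 0 = 4)
g(-115) + R(J(2, r(2))) = -115 + 4 = -111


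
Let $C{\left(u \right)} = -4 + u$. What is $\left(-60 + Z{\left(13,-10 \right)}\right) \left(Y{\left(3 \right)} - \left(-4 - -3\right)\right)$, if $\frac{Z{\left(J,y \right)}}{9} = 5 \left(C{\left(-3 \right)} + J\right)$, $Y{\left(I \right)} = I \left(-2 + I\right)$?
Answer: $840$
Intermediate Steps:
$Z{\left(J,y \right)} = -315 + 45 J$ ($Z{\left(J,y \right)} = 9 \cdot 5 \left(\left(-4 - 3\right) + J\right) = 9 \cdot 5 \left(-7 + J\right) = 9 \left(-35 + 5 J\right) = -315 + 45 J$)
$\left(-60 + Z{\left(13,-10 \right)}\right) \left(Y{\left(3 \right)} - \left(-4 - -3\right)\right) = \left(-60 + \left(-315 + 45 \cdot 13\right)\right) \left(3 \left(-2 + 3\right) - \left(-4 - -3\right)\right) = \left(-60 + \left(-315 + 585\right)\right) \left(3 \cdot 1 - \left(-4 + 3\right)\right) = \left(-60 + 270\right) \left(3 - -1\right) = 210 \left(3 + 1\right) = 210 \cdot 4 = 840$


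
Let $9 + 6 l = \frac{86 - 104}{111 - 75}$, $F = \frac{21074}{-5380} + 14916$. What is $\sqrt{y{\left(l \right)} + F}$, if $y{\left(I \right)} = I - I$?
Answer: $\frac{\sqrt{107905323070}}{2690} \approx 122.11$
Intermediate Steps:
$F = \frac{40113503}{2690}$ ($F = 21074 \left(- \frac{1}{5380}\right) + 14916 = - \frac{10537}{2690} + 14916 = \frac{40113503}{2690} \approx 14912.0$)
$l = - \frac{19}{12}$ ($l = - \frac{3}{2} + \frac{\left(86 - 104\right) \frac{1}{111 - 75}}{6} = - \frac{3}{2} + \frac{\left(-18\right) \frac{1}{36}}{6} = - \frac{3}{2} + \frac{1}{6} \left(- \frac{1}{2}\right) = - \frac{3}{2} - \frac{1}{12} = - \frac{19}{12} \approx -1.5833$)
$y{\left(I \right)} = 0$
$\sqrt{y{\left(l \right)} + F} = \sqrt{0 + \frac{40113503}{2690}} = \sqrt{\frac{40113503}{2690}} = \frac{\sqrt{107905323070}}{2690}$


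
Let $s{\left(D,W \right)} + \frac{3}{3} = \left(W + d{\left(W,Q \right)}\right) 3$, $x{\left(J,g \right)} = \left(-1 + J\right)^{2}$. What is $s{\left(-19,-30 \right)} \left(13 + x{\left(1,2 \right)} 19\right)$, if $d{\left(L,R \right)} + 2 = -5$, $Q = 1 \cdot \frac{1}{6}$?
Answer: $-1456$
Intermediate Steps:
$Q = \frac{1}{6}$ ($Q = 1 \cdot \frac{1}{6} = \frac{1}{6} \approx 0.16667$)
$d{\left(L,R \right)} = -7$ ($d{\left(L,R \right)} = -2 - 5 = -7$)
$s{\left(D,W \right)} = -22 + 3 W$ ($s{\left(D,W \right)} = -1 + \left(W - 7\right) 3 = -1 + \left(-7 + W\right) 3 = -1 + \left(-21 + 3 W\right) = -22 + 3 W$)
$s{\left(-19,-30 \right)} \left(13 + x{\left(1,2 \right)} 19\right) = \left(-22 + 3 \left(-30\right)\right) \left(13 + \left(-1 + 1\right)^{2} \cdot 19\right) = \left(-22 - 90\right) \left(13 + 0^{2} \cdot 19\right) = - 112 \left(13 + 0 \cdot 19\right) = - 112 \left(13 + 0\right) = \left(-112\right) 13 = -1456$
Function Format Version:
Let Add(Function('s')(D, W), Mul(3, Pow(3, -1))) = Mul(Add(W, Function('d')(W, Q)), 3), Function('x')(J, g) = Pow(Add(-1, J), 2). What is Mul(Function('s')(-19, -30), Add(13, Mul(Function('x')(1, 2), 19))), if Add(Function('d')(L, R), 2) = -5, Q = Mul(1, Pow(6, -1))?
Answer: -1456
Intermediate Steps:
Q = Rational(1, 6) (Q = Mul(1, Rational(1, 6)) = Rational(1, 6) ≈ 0.16667)
Function('d')(L, R) = -7 (Function('d')(L, R) = Add(-2, -5) = -7)
Function('s')(D, W) = Add(-22, Mul(3, W)) (Function('s')(D, W) = Add(-1, Mul(Add(W, -7), 3)) = Add(-1, Mul(Add(-7, W), 3)) = Add(-1, Add(-21, Mul(3, W))) = Add(-22, Mul(3, W)))
Mul(Function('s')(-19, -30), Add(13, Mul(Function('x')(1, 2), 19))) = Mul(Add(-22, Mul(3, -30)), Add(13, Mul(Pow(Add(-1, 1), 2), 19))) = Mul(Add(-22, -90), Add(13, Mul(Pow(0, 2), 19))) = Mul(-112, Add(13, Mul(0, 19))) = Mul(-112, Add(13, 0)) = Mul(-112, 13) = -1456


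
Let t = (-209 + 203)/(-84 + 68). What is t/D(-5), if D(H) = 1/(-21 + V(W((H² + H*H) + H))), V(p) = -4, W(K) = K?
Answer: -75/8 ≈ -9.3750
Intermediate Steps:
D(H) = -1/25 (D(H) = 1/(-21 - 4) = 1/(-25) = -1/25)
t = 3/8 (t = -6/(-16) = -6*(-1/16) = 3/8 ≈ 0.37500)
t/D(-5) = 3/(8*(-1/25)) = (3/8)*(-25) = -75/8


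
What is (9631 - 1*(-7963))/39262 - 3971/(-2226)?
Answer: 97536823/43698606 ≈ 2.2320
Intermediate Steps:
(9631 - 1*(-7963))/39262 - 3971/(-2226) = (9631 + 7963)*(1/39262) - 3971*(-1/2226) = 17594*(1/39262) + 3971/2226 = 8797/19631 + 3971/2226 = 97536823/43698606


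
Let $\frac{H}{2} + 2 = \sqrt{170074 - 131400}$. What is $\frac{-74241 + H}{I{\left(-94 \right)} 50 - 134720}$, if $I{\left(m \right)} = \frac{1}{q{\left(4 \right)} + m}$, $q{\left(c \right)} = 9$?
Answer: $\frac{252433}{458050} - \frac{17 \sqrt{38674}}{1145125} \approx 0.54818$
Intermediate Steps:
$H = -4 + 2 \sqrt{38674}$ ($H = -4 + 2 \sqrt{170074 - 131400} = -4 + 2 \sqrt{38674} \approx 389.31$)
$I{\left(m \right)} = \frac{1}{9 + m}$
$\frac{-74241 + H}{I{\left(-94 \right)} 50 - 134720} = \frac{-74241 - \left(4 - 2 \sqrt{38674}\right)}{\frac{1}{9 - 94} \cdot 50 - 134720} = \frac{-74245 + 2 \sqrt{38674}}{\frac{1}{-85} \cdot 50 - 134720} = \frac{-74245 + 2 \sqrt{38674}}{\left(- \frac{1}{85}\right) 50 - 134720} = \frac{-74245 + 2 \sqrt{38674}}{- \frac{10}{17} - 134720} = \frac{-74245 + 2 \sqrt{38674}}{- \frac{2290250}{17}} = \left(-74245 + 2 \sqrt{38674}\right) \left(- \frac{17}{2290250}\right) = \frac{252433}{458050} - \frac{17 \sqrt{38674}}{1145125}$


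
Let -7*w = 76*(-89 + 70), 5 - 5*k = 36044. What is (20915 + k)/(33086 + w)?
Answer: 239876/582615 ≈ 0.41172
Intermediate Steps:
k = -36039/5 (k = 1 - ⅕*36044 = 1 - 36044/5 = -36039/5 ≈ -7207.8)
w = 1444/7 (w = -76*(-89 + 70)/7 = -76*(-19)/7 = -⅐*(-1444) = 1444/7 ≈ 206.29)
(20915 + k)/(33086 + w) = (20915 - 36039/5)/(33086 + 1444/7) = 68536/(5*(233046/7)) = (68536/5)*(7/233046) = 239876/582615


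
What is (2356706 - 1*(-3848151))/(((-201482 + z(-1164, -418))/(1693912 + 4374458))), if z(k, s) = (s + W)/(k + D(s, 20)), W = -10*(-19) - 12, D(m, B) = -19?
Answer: -22271967215232735/119176483 ≈ -1.8688e+8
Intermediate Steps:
W = 178 (W = 190 - 12 = 178)
z(k, s) = (178 + s)/(-19 + k) (z(k, s) = (s + 178)/(k - 19) = (178 + s)/(-19 + k))
(2356706 - 1*(-3848151))/(((-201482 + z(-1164, -418))/(1693912 + 4374458))) = (2356706 - 1*(-3848151))/(((-201482 + (178 - 418)/(-19 - 1164))/(1693912 + 4374458))) = (2356706 + 3848151)/(((-201482 - 240/(-1183))/6068370)) = 6204857/(((-201482 - 1/1183*(-240))*(1/6068370))) = 6204857/(((-201482 + 240/1183)*(1/6068370))) = 6204857/((-238352966/1183*1/6068370)) = 6204857/(-119176483/3589440855) = 6204857*(-3589440855/119176483) = -22271967215232735/119176483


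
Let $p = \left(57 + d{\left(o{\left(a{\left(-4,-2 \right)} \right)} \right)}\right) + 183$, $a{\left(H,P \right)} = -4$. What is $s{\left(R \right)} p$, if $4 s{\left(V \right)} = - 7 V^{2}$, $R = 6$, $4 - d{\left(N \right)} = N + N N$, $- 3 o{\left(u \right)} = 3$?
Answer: $-15372$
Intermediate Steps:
$o{\left(u \right)} = -1$ ($o{\left(u \right)} = \left(- \frac{1}{3}\right) 3 = -1$)
$d{\left(N \right)} = 4 - N - N^{2}$ ($d{\left(N \right)} = 4 - \left(N + N N\right) = 4 - \left(N + N^{2}\right) = 4 - N - N^{2}$)
$p = 244$ ($p = \left(57 - -4\right) + 183 = \left(57 + \left(4 + 1 - 1\right)\right) + 183 = \left(57 + 4\right) + 183 = 61 + 183 = 244$)
$s{\left(V \right)} = - \frac{7 V^{2}}{4}$ ($s{\left(V \right)} = \frac{\left(-7\right) V^{2}}{4} = - \frac{7 V^{2}}{4}$)
$s{\left(R \right)} p = - \frac{7 \cdot 6^{2}}{4} \cdot 244 = \left(- \frac{7}{4}\right) 36 \cdot 244 = \left(-63\right) 244 = -15372$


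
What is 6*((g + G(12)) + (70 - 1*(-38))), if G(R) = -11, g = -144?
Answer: -282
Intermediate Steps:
6*((g + G(12)) + (70 - 1*(-38))) = 6*((-144 - 11) + (70 - 1*(-38))) = 6*(-155 + (70 + 38)) = 6*(-155 + 108) = 6*(-47) = -282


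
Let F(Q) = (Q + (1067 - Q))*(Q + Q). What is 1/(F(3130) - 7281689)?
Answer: -1/602269 ≈ -1.6604e-6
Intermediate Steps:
F(Q) = 2134*Q (F(Q) = 1067*(2*Q) = 2134*Q)
1/(F(3130) - 7281689) = 1/(2134*3130 - 7281689) = 1/(6679420 - 7281689) = 1/(-602269) = -1/602269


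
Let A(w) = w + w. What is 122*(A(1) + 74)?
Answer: 9272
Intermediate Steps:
A(w) = 2*w
122*(A(1) + 74) = 122*(2*1 + 74) = 122*(2 + 74) = 122*76 = 9272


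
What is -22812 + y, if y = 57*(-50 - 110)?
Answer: -31932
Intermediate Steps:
y = -9120 (y = 57*(-160) = -9120)
-22812 + y = -22812 - 9120 = -31932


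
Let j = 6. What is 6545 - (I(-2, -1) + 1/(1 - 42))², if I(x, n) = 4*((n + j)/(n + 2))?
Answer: 10331384/1681 ≈ 6146.0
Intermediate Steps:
I(x, n) = 4*(6 + n)/(2 + n) (I(x, n) = 4*((n + 6)/(n + 2)) = 4*((6 + n)/(2 + n)) = 4*(6 + n)/(2 + n))
6545 - (I(-2, -1) + 1/(1 - 42))² = 6545 - (4*(6 - 1)/(2 - 1) + 1/(1 - 42))² = 6545 - (4*5/1 + 1/(-41))² = 6545 - (4*1*5 - 1/41)² = 6545 - (20 - 1/41)² = 6545 - (819/41)² = 6545 - 1*670761/1681 = 6545 - 670761/1681 = 10331384/1681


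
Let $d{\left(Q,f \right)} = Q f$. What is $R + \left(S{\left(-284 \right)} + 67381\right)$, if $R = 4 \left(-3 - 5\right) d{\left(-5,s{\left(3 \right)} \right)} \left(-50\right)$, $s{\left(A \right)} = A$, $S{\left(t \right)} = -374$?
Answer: $43007$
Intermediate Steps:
$R = -24000$ ($R = 4 \left(-3 - 5\right) \left(\left(-5\right) 3\right) \left(-50\right) = 4 \left(-8\right) \left(-15\right) \left(-50\right) = \left(-32\right) \left(-15\right) \left(-50\right) = 480 \left(-50\right) = -24000$)
$R + \left(S{\left(-284 \right)} + 67381\right) = -24000 + \left(-374 + 67381\right) = -24000 + 67007 = 43007$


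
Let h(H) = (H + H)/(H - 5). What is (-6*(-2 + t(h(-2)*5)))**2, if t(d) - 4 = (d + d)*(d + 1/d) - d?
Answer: 26378496/2401 ≈ 10986.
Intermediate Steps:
h(H) = 2*H/(-5 + H) (h(H) = (2*H)/(-5 + H) = 2*H/(-5 + H))
t(d) = 4 - d + 2*d*(d + 1/d) (t(d) = 4 + ((d + d)*(d + 1/d) - d) = 4 + ((2*d)*(d + 1/d) - d) = 4 + (2*d*(d + 1/d) - d) = 4 + (-d + 2*d*(d + 1/d)) = 4 - d + 2*d*(d + 1/d))
(-6*(-2 + t(h(-2)*5)))**2 = (-6*(-2 + (6 - 2*(-2)/(-5 - 2)*5 + 2*((2*(-2)/(-5 - 2))*5)**2)))**2 = (-6*(-2 + (6 - 2*(-2)/(-7)*5 + 2*((2*(-2)/(-7))*5)**2)))**2 = (-6*(-2 + (6 - 2*(-2)*(-1/7)*5 + 2*((2*(-2)*(-1/7))*5)**2)))**2 = (-6*(-2 + (6 - 4*5/7 + 2*((4/7)*5)**2)))**2 = (-6*(-2 + (6 - 1*20/7 + 2*(20/7)**2)))**2 = (-6*(-2 + (6 - 20/7 + 2*(400/49))))**2 = (-6*(-2 + (6 - 20/7 + 800/49)))**2 = (-6*(-2 + 954/49))**2 = (-6*856/49)**2 = (-5136/49)**2 = 26378496/2401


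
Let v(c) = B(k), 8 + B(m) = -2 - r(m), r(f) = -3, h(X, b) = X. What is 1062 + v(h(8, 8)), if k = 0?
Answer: 1055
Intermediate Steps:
B(m) = -7 (B(m) = -8 + (-2 - 1*(-3)) = -8 + (-2 + 3) = -8 + 1 = -7)
v(c) = -7
1062 + v(h(8, 8)) = 1062 - 7 = 1055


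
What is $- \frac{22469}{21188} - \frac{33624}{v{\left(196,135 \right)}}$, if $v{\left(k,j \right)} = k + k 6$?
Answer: $- \frac{185813195}{7267484} \approx -25.568$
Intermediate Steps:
$v{\left(k,j \right)} = 7 k$ ($v{\left(k,j \right)} = k + 6 k = 7 k$)
$- \frac{22469}{21188} - \frac{33624}{v{\left(196,135 \right)}} = - \frac{22469}{21188} - \frac{33624}{7 \cdot 196} = \left(-22469\right) \frac{1}{21188} - \frac{33624}{1372} = - \frac{22469}{21188} - \frac{8406}{343} = - \frac{185813195}{7267484}$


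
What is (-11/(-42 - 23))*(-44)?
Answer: -484/65 ≈ -7.4462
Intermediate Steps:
(-11/(-42 - 23))*(-44) = (-11/(-65))*(-44) = -1/65*(-11)*(-44) = (11/65)*(-44) = -484/65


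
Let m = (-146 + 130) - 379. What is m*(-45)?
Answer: 17775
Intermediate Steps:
m = -395 (m = -16 - 379 = -395)
m*(-45) = -395*(-45) = 17775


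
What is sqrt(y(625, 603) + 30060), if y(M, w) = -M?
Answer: 29*sqrt(35) ≈ 171.57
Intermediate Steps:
sqrt(y(625, 603) + 30060) = sqrt(-1*625 + 30060) = sqrt(-625 + 30060) = sqrt(29435) = 29*sqrt(35)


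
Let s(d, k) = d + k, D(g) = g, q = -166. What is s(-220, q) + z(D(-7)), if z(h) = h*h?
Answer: -337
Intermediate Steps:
z(h) = h**2
s(-220, q) + z(D(-7)) = (-220 - 166) + (-7)**2 = -386 + 49 = -337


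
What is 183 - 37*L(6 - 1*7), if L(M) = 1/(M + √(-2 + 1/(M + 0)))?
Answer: (183*√3 + 220*I)/(I + √3) ≈ 192.25 + 16.021*I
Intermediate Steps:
L(M) = 1/(M + √(-2 + 1/M))
183 - 37*L(6 - 1*7) = 183 - 37/((6 - 1*7) + √(-2 + 1/(6 - 1*7))) = 183 - 37/((6 - 7) + √(-2 + 1/(6 - 7))) = 183 - 37/(-1 + √(-2 + 1/(-1))) = 183 - 37/(-1 + √(-2 - 1)) = 183 - 37/(-1 + √(-3)) = 183 - 37/(-1 + I*√3)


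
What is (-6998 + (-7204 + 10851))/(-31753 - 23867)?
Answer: 1117/18540 ≈ 0.060248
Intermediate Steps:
(-6998 + (-7204 + 10851))/(-31753 - 23867) = (-6998 + 3647)/(-55620) = -3351*(-1/55620) = 1117/18540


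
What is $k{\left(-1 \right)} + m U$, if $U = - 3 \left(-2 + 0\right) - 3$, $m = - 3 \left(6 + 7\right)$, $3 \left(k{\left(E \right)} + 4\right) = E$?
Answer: $- \frac{364}{3} \approx -121.33$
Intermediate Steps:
$k{\left(E \right)} = -4 + \frac{E}{3}$
$m = -39$ ($m = \left(-3\right) 13 = -39$)
$U = 3$ ($U = \left(-3\right) \left(-2\right) - 3 = 6 - 3 = 3$)
$k{\left(-1 \right)} + m U = \left(-4 + \frac{1}{3} \left(-1\right)\right) - 117 = \left(-4 - \frac{1}{3}\right) - 117 = - \frac{13}{3} - 117 = - \frac{364}{3}$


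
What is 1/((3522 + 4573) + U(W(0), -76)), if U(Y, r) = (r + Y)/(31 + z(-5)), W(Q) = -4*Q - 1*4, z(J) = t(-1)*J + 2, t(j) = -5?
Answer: 29/234715 ≈ 0.00012355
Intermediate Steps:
z(J) = 2 - 5*J (z(J) = -5*J + 2 = 2 - 5*J)
W(Q) = -4 - 4*Q (W(Q) = -4*Q - 4 = -4 - 4*Q)
U(Y, r) = Y/58 + r/58 (U(Y, r) = (r + Y)/(31 + (2 - 5*(-5))) = (Y + r)/(31 + (2 + 25)) = (Y + r)/(31 + 27) = (Y + r)/58 = (Y + r)*(1/58) = Y/58 + r/58)
1/((3522 + 4573) + U(W(0), -76)) = 1/((3522 + 4573) + ((-4 - 4*0)/58 + (1/58)*(-76))) = 1/(8095 + ((-4 + 0)/58 - 38/29)) = 1/(8095 + ((1/58)*(-4) - 38/29)) = 1/(8095 + (-2/29 - 38/29)) = 1/(8095 - 40/29) = 1/(234715/29) = 29/234715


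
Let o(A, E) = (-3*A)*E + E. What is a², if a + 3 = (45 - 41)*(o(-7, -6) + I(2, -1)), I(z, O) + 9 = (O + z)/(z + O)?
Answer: 316969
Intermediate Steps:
I(z, O) = -8 (I(z, O) = -9 + (O + z)/(z + O) = -9 + (O + z)/(O + z) = -9 + 1 = -8)
o(A, E) = E - 3*A*E (o(A, E) = -3*A*E + E = E - 3*A*E)
a = -563 (a = -3 + (45 - 41)*(-6*(1 - 3*(-7)) - 8) = -3 + 4*(-6*(1 + 21) - 8) = -3 + 4*(-6*22 - 8) = -3 + 4*(-132 - 8) = -3 + 4*(-140) = -3 - 560 = -563)
a² = (-563)² = 316969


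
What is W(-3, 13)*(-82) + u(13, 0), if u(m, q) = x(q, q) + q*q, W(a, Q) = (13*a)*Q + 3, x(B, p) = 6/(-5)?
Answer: 206634/5 ≈ 41327.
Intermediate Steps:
x(B, p) = -6/5 (x(B, p) = 6*(-1/5) = -6/5)
W(a, Q) = 3 + 13*Q*a (W(a, Q) = 13*Q*a + 3 = 3 + 13*Q*a)
u(m, q) = -6/5 + q**2 (u(m, q) = -6/5 + q*q = -6/5 + q**2)
W(-3, 13)*(-82) + u(13, 0) = (3 + 13*13*(-3))*(-82) + (-6/5 + 0**2) = (3 - 507)*(-82) + (-6/5 + 0) = -504*(-82) - 6/5 = 41328 - 6/5 = 206634/5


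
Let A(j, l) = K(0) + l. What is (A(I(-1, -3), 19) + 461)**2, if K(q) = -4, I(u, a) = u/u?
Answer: 226576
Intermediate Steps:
I(u, a) = 1
A(j, l) = -4 + l
(A(I(-1, -3), 19) + 461)**2 = ((-4 + 19) + 461)**2 = (15 + 461)**2 = 476**2 = 226576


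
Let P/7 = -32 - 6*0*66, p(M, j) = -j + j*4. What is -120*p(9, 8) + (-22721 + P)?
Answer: -25825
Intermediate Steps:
p(M, j) = 3*j (p(M, j) = -j + 4*j = 3*j)
P = -224 (P = 7*(-32 - 6*0*66) = 7*(-32 + 0*66) = 7*(-32 + 0) = 7*(-32) = -224)
-120*p(9, 8) + (-22721 + P) = -360*8 + (-22721 - 224) = -120*24 - 22945 = -2880 - 22945 = -25825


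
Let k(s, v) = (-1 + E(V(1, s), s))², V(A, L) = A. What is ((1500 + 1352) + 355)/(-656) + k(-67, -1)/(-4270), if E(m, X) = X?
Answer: -8363617/1400560 ≈ -5.9716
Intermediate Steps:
k(s, v) = (-1 + s)²
((1500 + 1352) + 355)/(-656) + k(-67, -1)/(-4270) = ((1500 + 1352) + 355)/(-656) + (-1 - 67)²/(-4270) = (2852 + 355)*(-1/656) + (-68)²*(-1/4270) = 3207*(-1/656) + 4624*(-1/4270) = -3207/656 - 2312/2135 = -8363617/1400560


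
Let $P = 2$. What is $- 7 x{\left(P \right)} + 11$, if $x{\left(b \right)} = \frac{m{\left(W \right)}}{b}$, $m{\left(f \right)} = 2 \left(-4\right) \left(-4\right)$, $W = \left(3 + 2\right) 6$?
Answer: $-101$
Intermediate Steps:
$W = 30$ ($W = 5 \cdot 6 = 30$)
$m{\left(f \right)} = 32$ ($m{\left(f \right)} = \left(-8\right) \left(-4\right) = 32$)
$x{\left(b \right)} = \frac{32}{b}$
$- 7 x{\left(P \right)} + 11 = - 7 \cdot \frac{32}{2} + 11 = - 7 \cdot 32 \cdot \frac{1}{2} + 11 = \left(-7\right) 16 + 11 = -112 + 11 = -101$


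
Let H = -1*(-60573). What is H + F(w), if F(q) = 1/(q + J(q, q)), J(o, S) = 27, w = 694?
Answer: 43673134/721 ≈ 60573.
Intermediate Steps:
H = 60573
F(q) = 1/(27 + q) (F(q) = 1/(q + 27) = 1/(27 + q))
H + F(w) = 60573 + 1/(27 + 694) = 60573 + 1/721 = 43673134/721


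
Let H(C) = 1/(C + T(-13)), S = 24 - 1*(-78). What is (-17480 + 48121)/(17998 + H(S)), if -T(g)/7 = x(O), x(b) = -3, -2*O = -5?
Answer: 3768843/2213755 ≈ 1.7025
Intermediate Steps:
O = 5/2 (O = -½*(-5) = 5/2 ≈ 2.5000)
T(g) = 21 (T(g) = -7*(-3) = 21)
S = 102 (S = 24 + 78 = 102)
H(C) = 1/(21 + C) (H(C) = 1/(C + 21) = 1/(21 + C))
(-17480 + 48121)/(17998 + H(S)) = (-17480 + 48121)/(17998 + 1/(21 + 102)) = 30641/(17998 + 1/123) = 30641/(2213755/123) = 30641*(123/2213755) = 3768843/2213755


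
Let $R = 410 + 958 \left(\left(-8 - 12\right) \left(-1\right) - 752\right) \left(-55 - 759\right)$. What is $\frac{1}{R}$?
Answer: $\frac{1}{570822794} \approx 1.7519 \cdot 10^{-9}$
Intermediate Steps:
$R = 570822794$ ($R = 410 + 958 \left(\left(-20\right) \left(-1\right) - 752\right) \left(-814\right) = 410 + 958 \left(20 - 752\right) \left(-814\right) = 410 + 958 \left(\left(-732\right) \left(-814\right)\right) = 410 + 958 \cdot 595848 = 410 + 570822384 = 570822794$)
$\frac{1}{R} = \frac{1}{570822794}$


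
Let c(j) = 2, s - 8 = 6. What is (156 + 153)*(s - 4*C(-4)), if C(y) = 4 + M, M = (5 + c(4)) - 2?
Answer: -6798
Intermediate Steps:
s = 14 (s = 8 + 6 = 14)
M = 5 (M = (5 + 2) - 2 = 7 - 2 = 5)
C(y) = 9 (C(y) = 4 + 5 = 9)
(156 + 153)*(s - 4*C(-4)) = (156 + 153)*(14 - 4*9) = 309*(14 - 36) = 309*(-22) = -6798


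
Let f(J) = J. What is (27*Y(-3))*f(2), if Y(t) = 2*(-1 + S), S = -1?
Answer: -216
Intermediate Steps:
Y(t) = -4 (Y(t) = 2*(-1 - 1) = 2*(-2) = -4)
(27*Y(-3))*f(2) = (27*(-4))*2 = -108*2 = -216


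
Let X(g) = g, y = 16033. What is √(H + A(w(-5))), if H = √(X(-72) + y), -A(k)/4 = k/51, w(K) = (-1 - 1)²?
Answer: √(-816 + 2601*√15961)/51 ≈ 11.226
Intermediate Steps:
w(K) = 4 (w(K) = (-2)² = 4)
A(k) = -4*k/51
H = √15961 (H = √(-72 + 16033) = √15961 ≈ 126.34)
√(H + A(w(-5))) = √(√15961 - 4/51*4) = √(√15961 - 16/51) = √(-16/51 + √15961)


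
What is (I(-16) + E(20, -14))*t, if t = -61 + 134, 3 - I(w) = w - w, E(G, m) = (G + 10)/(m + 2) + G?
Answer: 2993/2 ≈ 1496.5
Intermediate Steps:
E(G, m) = G + (10 + G)/(2 + m) (E(G, m) = (10 + G)/(2 + m) + G = G + (10 + G)/(2 + m))
I(w) = 3 (I(w) = 3 - (w - w) = 3 - 1*0 = 3 + 0 = 3)
t = 73
(I(-16) + E(20, -14))*t = (3 + (10 + 3*20 + 20*(-14))/(2 - 14))*73 = (3 + (10 + 60 - 280)/(-12))*73 = (3 - 1/12*(-210))*73 = (3 + 35/2)*73 = (41/2)*73 = 2993/2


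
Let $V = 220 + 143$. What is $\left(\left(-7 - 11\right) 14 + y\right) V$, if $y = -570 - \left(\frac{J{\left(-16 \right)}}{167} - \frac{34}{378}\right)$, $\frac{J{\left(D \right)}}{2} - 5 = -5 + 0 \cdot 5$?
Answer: $- \frac{18796261}{63} \approx -2.9835 \cdot 10^{5}$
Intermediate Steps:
$J{\left(D \right)} = 0$ ($J{\left(D \right)} = 10 + 2 \left(-5 + 0 \cdot 5\right) = 10 + 2 \left(-5 + 0\right) = 10 + 2 \left(-5\right) = 10 - 10 = 0$)
$y = - \frac{107713}{189}$ ($y = -570 - \left(\frac{0}{167} - \frac{34}{378}\right) = -570 - \left(0 \cdot \frac{1}{167} - \frac{17}{189}\right) = -570 - \left(0 - \frac{17}{189}\right) = -570 - - \frac{17}{189} = -570 + \frac{17}{189} = - \frac{107713}{189} \approx -569.91$)
$V = 363$
$\left(\left(-7 - 11\right) 14 + y\right) V = \left(\left(-7 - 11\right) 14 - \frac{107713}{189}\right) 363 = \left(\left(-18\right) 14 - \frac{107713}{189}\right) 363 = \left(-252 - \frac{107713}{189}\right) 363 = \left(- \frac{155341}{189}\right) 363 = - \frac{18796261}{63}$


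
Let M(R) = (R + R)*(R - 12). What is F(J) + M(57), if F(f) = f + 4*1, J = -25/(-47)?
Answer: 241323/47 ≈ 5134.5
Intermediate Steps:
J = 25/47 (J = -25*(-1/47) = 25/47 ≈ 0.53191)
M(R) = 2*R*(-12 + R) (M(R) = (2*R)*(-12 + R) = 2*R*(-12 + R))
F(f) = 4 + f (F(f) = f + 4 = 4 + f)
F(J) + M(57) = (4 + 25/47) + 2*57*(-12 + 57) = 213/47 + 2*57*45 = 213/47 + 5130 = 241323/47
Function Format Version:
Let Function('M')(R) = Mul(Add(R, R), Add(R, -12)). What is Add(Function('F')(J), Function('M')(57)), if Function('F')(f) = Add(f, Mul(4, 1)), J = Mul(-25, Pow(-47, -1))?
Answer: Rational(241323, 47) ≈ 5134.5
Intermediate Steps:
J = Rational(25, 47) (J = Mul(-25, Rational(-1, 47)) = Rational(25, 47) ≈ 0.53191)
Function('M')(R) = Mul(2, R, Add(-12, R)) (Function('M')(R) = Mul(Mul(2, R), Add(-12, R)) = Mul(2, R, Add(-12, R)))
Function('F')(f) = Add(4, f) (Function('F')(f) = Add(f, 4) = Add(4, f))
Add(Function('F')(J), Function('M')(57)) = Add(Add(4, Rational(25, 47)), Mul(2, 57, Add(-12, 57))) = Add(Rational(213, 47), Mul(2, 57, 45)) = Add(Rational(213, 47), 5130) = Rational(241323, 47)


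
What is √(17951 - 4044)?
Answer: √13907 ≈ 117.93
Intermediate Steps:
√(17951 - 4044) = √13907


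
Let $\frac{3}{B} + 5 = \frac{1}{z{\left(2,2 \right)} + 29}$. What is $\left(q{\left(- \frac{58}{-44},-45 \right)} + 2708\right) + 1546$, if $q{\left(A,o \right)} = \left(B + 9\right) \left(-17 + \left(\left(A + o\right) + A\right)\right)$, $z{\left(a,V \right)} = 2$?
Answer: $\frac{6361947}{1694} \approx 3755.6$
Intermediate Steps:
$B = - \frac{93}{154}$ ($B = \frac{3}{-5 + \frac{1}{2 + 29}} = \frac{3}{-5 + \frac{1}{31}} = \frac{3}{- \frac{154}{31}} = 3 \left(- \frac{31}{154}\right) = - \frac{93}{154} \approx -0.6039$)
$q{\left(A,o \right)} = - \frac{21981}{154} + \frac{1293 A}{77} + \frac{1293 o}{154}$ ($q{\left(A,o \right)} = \left(- \frac{93}{154} + 9\right) \left(-17 + \left(\left(A + o\right) + A\right)\right) = \frac{1293 \left(-17 + \left(o + 2 A\right)\right)}{154} = \frac{1293 \left(-17 + o + 2 A\right)}{154} = - \frac{21981}{154} + \frac{1293 A}{77} + \frac{1293 o}{154}$)
$\left(q{\left(- \frac{58}{-44},-45 \right)} + 2708\right) + 1546 = \left(\left(- \frac{21981}{154} + \frac{1293 \left(- \frac{58}{-44}\right)}{77} + \frac{1293}{154} \left(-45\right)\right) + 2708\right) + 1546 = \left(\left(- \frac{21981}{154} + \frac{1293 \left(\left(-58\right) \left(- \frac{1}{44}\right)\right)}{77} - \frac{58185}{154}\right) + 2708\right) + 1546 = \left(\left(- \frac{21981}{154} + \frac{1293}{77} \cdot \frac{29}{22} - \frac{58185}{154}\right) + 2708\right) + 1546 = \left(\left(- \frac{21981}{154} + \frac{37497}{1694} - \frac{58185}{154}\right) + 2708\right) + 1546 = \left(- \frac{844329}{1694} + 2708\right) + 1546 = \frac{3743023}{1694} + 1546 = \frac{6361947}{1694}$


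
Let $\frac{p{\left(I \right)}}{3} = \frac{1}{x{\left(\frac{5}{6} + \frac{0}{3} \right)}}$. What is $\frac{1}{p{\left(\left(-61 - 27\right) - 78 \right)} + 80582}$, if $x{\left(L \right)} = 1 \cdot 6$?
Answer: $\frac{2}{161165} \approx 1.241 \cdot 10^{-5}$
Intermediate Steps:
$x{\left(L \right)} = 6$
$p{\left(I \right)} = \frac{1}{2}$ ($p{\left(I \right)} = \frac{3}{6} = 3 \cdot \frac{1}{6} = \frac{1}{2}$)
$\frac{1}{p{\left(\left(-61 - 27\right) - 78 \right)} + 80582} = \frac{1}{\frac{1}{2} + 80582} = \frac{1}{\frac{161165}{2}} = \frac{2}{161165}$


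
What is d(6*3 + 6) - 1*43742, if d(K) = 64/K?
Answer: -131218/3 ≈ -43739.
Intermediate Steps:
d(6*3 + 6) - 1*43742 = 64/(6*3 + 6) - 1*43742 = 64/(18 + 6) - 43742 = 64/24 - 43742 = 64*(1/24) - 43742 = 8/3 - 43742 = -131218/3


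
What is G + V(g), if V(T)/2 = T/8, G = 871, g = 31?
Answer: 3515/4 ≈ 878.75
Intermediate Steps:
V(T) = T/4 (V(T) = 2*(T/8) = T/4)
G + V(g) = 871 + (¼)*31 = 871 + 31/4 = 3515/4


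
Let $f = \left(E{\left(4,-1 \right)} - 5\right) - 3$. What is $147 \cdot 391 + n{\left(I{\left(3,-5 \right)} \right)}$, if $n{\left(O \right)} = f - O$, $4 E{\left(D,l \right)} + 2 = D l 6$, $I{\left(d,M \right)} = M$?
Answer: $\frac{114935}{2} \approx 57468.0$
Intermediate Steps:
$E{\left(D,l \right)} = - \frac{1}{2} + \frac{3 D l}{2}$ ($E{\left(D,l \right)} = - \frac{1}{2} + \frac{D l 6}{4} = - \frac{1}{2} + \frac{6 D l}{4} = - \frac{1}{2} + \frac{3 D l}{2}$)
$f = - \frac{29}{2}$ ($f = \left(\left(- \frac{1}{2} + \frac{3}{2} \cdot 4 \left(-1\right)\right) - 5\right) - 3 = \left(\left(- \frac{1}{2} - 6\right) - 5\right) - 3 = \left(- \frac{13}{2} - 5\right) - 3 = - \frac{23}{2} - 3 = - \frac{29}{2} \approx -14.5$)
$n{\left(O \right)} = - \frac{29}{2} - O$
$147 \cdot 391 + n{\left(I{\left(3,-5 \right)} \right)} = 147 \cdot 391 - \frac{19}{2} = 57477 + \left(- \frac{29}{2} + 5\right) = 57477 - \frac{19}{2} = \frac{114935}{2}$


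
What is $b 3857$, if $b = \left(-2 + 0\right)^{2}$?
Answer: $15428$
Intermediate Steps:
$b = 4$ ($b = \left(-2\right)^{2} = 4$)
$b 3857 = 4 \cdot 3857 = 15428$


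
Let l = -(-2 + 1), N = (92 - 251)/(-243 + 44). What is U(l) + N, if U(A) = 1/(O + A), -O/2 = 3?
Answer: 596/995 ≈ 0.59900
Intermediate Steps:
O = -6 (O = -2*3 = -6)
N = 159/199 (N = -159/(-199) = -159*(-1/199) = 159/199 ≈ 0.79900)
l = 1 (l = -1*(-1) = 1)
U(A) = 1/(-6 + A)
U(l) + N = 1/(-6 + 1) + 159/199 = 1/(-5) + 159/199 = -⅕ + 159/199 = 596/995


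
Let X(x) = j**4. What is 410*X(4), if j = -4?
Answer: 104960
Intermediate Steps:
X(x) = 256 (X(x) = (-4)**4 = 256)
410*X(4) = 410*256 = 104960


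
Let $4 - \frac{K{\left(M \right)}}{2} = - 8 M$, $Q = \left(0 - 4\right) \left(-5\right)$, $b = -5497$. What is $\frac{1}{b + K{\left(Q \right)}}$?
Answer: $- \frac{1}{5169} \approx -0.00019346$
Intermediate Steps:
$Q = 20$ ($Q = \left(-4\right) \left(-5\right) = 20$)
$K{\left(M \right)} = 8 + 16 M$ ($K{\left(M \right)} = 8 - 2 \left(- 8 M\right) = 8 + 16 M$)
$\frac{1}{b + K{\left(Q \right)}} = \frac{1}{-5497 + \left(8 + 16 \cdot 20\right)} = \frac{1}{-5497 + \left(8 + 320\right)} = \frac{1}{-5497 + 328} = \frac{1}{-5169} = - \frac{1}{5169}$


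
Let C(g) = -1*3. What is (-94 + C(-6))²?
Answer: 9409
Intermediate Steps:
C(g) = -3
(-94 + C(-6))² = (-94 - 3)² = (-97)² = 9409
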